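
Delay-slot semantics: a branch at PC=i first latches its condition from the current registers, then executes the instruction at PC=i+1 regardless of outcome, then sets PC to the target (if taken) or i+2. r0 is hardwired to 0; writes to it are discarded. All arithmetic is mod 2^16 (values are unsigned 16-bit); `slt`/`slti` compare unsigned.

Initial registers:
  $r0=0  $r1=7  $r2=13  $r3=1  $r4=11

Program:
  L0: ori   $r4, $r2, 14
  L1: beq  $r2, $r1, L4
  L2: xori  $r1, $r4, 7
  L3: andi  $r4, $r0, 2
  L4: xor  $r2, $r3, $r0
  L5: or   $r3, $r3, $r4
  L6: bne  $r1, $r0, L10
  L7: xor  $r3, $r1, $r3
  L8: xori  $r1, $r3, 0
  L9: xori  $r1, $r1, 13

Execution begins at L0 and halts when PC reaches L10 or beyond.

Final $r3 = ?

9

[0] ori   $r4, $r2, 14  →  {$r0:0, $r1:7, $r2:13, $r3:1, $r4:15}
[1] beq  $r2, $r1, L4  →  {$r0:0, $r1:7, $r2:13, $r3:1, $r4:15}  ⟨branch fallthrough⟩
[2] xori  $r1, $r4, 7  →  {$r0:0, $r1:8, $r2:13, $r3:1, $r4:15}
[3] andi  $r4, $r0, 2  →  {$r0:0, $r1:8, $r2:13, $r3:1, $r4:0}
[4] xor  $r2, $r3, $r0  →  {$r0:0, $r1:8, $r2:1, $r3:1, $r4:0}
[5] or   $r3, $r3, $r4  →  {$r0:0, $r1:8, $r2:1, $r3:1, $r4:0}
[6] bne  $r1, $r0, L10  →  {$r0:0, $r1:8, $r2:1, $r3:1, $r4:0}  ⟨branch taken⟩
[7] xor  $r3, $r1, $r3  →  {$r0:0, $r1:8, $r2:1, $r3:9, $r4:0}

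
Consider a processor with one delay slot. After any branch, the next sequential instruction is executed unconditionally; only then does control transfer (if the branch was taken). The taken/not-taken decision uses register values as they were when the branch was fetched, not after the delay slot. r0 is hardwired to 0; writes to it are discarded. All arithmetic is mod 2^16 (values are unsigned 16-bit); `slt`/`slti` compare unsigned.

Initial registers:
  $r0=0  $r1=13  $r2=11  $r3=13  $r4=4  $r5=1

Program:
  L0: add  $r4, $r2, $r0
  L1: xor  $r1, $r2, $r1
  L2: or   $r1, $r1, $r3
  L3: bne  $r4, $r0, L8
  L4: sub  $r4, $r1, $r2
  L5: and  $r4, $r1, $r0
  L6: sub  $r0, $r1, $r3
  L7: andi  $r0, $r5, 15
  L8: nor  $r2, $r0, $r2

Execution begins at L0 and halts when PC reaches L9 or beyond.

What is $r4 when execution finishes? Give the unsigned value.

4

  step pc=0: add  $r4, $r2, $r0  regs=(0,13,11,13,11,1)
  step pc=1: xor  $r1, $r2, $r1  regs=(0,6,11,13,11,1)
  step pc=2: or   $r1, $r1, $r3  regs=(0,15,11,13,11,1)
  step pc=3: bne  $r4, $r0, L8  cond=T  regs=(0,15,11,13,11,1)
  step pc=4: sub  $r4, $r1, $r2  regs=(0,15,11,13,4,1)
  step pc=8: nor  $r2, $r0, $r2  regs=(0,15,65524,13,4,1)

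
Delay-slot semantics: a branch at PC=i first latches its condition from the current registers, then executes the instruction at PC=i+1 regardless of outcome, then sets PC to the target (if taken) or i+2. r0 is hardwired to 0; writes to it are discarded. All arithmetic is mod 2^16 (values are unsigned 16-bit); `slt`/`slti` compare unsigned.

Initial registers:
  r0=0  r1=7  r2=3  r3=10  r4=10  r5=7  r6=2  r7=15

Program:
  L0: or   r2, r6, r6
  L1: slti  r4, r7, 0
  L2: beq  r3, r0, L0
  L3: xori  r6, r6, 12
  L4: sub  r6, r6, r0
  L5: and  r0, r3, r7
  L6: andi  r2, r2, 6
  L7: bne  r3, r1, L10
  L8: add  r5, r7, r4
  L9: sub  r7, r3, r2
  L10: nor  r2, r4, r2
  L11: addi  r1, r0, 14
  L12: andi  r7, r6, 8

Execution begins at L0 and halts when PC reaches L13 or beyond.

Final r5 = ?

  step pc=0: or   r2, r6, r6  regs=(0,7,2,10,10,7,2,15)
  step pc=1: slti  r4, r7, 0  regs=(0,7,2,10,0,7,2,15)
  step pc=2: beq  r3, r0, L0  cond=F  regs=(0,7,2,10,0,7,2,15)
  step pc=3: xori  r6, r6, 12  regs=(0,7,2,10,0,7,14,15)
  step pc=4: sub  r6, r6, r0  regs=(0,7,2,10,0,7,14,15)
  step pc=5: and  r0, r3, r7  regs=(0,7,2,10,0,7,14,15)
  step pc=6: andi  r2, r2, 6  regs=(0,7,2,10,0,7,14,15)
  step pc=7: bne  r3, r1, L10  cond=T  regs=(0,7,2,10,0,7,14,15)
  step pc=8: add  r5, r7, r4  regs=(0,7,2,10,0,15,14,15)
  step pc=10: nor  r2, r4, r2  regs=(0,7,65533,10,0,15,14,15)
  step pc=11: addi  r1, r0, 14  regs=(0,14,65533,10,0,15,14,15)
  step pc=12: andi  r7, r6, 8  regs=(0,14,65533,10,0,15,14,8)

15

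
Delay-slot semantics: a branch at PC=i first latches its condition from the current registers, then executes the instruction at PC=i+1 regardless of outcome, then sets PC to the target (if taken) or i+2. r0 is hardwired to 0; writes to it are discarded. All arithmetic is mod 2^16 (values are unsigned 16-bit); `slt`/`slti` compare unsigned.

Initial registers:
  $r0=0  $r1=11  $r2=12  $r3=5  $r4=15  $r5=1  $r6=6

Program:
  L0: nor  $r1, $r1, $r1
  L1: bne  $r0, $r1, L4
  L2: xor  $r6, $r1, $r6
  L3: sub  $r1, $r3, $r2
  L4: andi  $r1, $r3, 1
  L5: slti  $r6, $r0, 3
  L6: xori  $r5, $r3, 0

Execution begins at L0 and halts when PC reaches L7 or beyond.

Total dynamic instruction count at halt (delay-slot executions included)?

6

PC=0  nor  $r1, $r1, $r1     | $r0=0 $r1=65524 $r2=12 $r3=5 $r4=15 $r5=1 $r6=6
PC=1  bne  $r0, $r1, L4      | $r0=0 $r1=65524 $r2=12 $r3=5 $r4=15 $r5=1 $r6=6  [TAKEN]
PC=2  xor  $r6, $r1, $r6     | $r0=0 $r1=65524 $r2=12 $r3=5 $r4=15 $r5=1 $r6=65522
PC=4  andi  $r1, $r3, 1      | $r0=0 $r1=1 $r2=12 $r3=5 $r4=15 $r5=1 $r6=65522
PC=5  slti  $r6, $r0, 3      | $r0=0 $r1=1 $r2=12 $r3=5 $r4=15 $r5=1 $r6=1
PC=6  xori  $r5, $r3, 0      | $r0=0 $r1=1 $r2=12 $r3=5 $r4=15 $r5=5 $r6=1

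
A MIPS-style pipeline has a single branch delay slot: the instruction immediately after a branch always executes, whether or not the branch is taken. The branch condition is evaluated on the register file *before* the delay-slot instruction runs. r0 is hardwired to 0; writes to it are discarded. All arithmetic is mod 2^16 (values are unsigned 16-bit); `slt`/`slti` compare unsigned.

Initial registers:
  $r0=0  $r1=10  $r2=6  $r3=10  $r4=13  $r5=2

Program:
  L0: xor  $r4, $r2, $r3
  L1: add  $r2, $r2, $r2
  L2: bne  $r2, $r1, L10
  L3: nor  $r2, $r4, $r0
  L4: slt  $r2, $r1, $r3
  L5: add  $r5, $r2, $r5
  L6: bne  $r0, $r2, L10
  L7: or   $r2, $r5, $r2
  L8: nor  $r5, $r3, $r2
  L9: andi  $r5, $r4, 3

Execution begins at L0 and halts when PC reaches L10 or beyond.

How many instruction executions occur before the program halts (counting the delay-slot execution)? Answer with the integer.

PC=0  xor  $r4, $r2, $r3     | $r0=0 $r1=10 $r2=6 $r3=10 $r4=12 $r5=2
PC=1  add  $r2, $r2, $r2     | $r0=0 $r1=10 $r2=12 $r3=10 $r4=12 $r5=2
PC=2  bne  $r2, $r1, L10     | $r0=0 $r1=10 $r2=12 $r3=10 $r4=12 $r5=2  [TAKEN]
PC=3  nor  $r2, $r4, $r0     | $r0=0 $r1=10 $r2=65523 $r3=10 $r4=12 $r5=2

4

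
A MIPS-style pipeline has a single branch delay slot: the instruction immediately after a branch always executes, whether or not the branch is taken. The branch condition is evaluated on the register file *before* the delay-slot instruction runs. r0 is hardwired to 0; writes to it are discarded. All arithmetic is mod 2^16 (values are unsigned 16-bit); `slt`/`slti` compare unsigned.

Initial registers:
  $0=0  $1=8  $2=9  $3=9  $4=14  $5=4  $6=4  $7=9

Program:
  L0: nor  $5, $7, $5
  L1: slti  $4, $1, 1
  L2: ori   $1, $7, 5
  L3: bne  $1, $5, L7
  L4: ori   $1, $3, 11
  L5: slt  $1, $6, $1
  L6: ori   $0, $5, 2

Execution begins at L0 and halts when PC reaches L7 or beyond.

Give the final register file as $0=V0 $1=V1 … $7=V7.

$0=0 $1=11 $2=9 $3=9 $4=0 $5=65522 $6=4 $7=9

#0 nor  $5, $7, $5 ; 0/8/9/9/14/65522/4/9
#1 slti  $4, $1, 1 ; 0/8/9/9/0/65522/4/9
#2 ori   $1, $7, 5 ; 0/13/9/9/0/65522/4/9
#3 bne  $1, $5, L7 ; 0/13/9/9/0/65522/4/9 ; →target
#4 ori   $1, $3, 11 ; 0/11/9/9/0/65522/4/9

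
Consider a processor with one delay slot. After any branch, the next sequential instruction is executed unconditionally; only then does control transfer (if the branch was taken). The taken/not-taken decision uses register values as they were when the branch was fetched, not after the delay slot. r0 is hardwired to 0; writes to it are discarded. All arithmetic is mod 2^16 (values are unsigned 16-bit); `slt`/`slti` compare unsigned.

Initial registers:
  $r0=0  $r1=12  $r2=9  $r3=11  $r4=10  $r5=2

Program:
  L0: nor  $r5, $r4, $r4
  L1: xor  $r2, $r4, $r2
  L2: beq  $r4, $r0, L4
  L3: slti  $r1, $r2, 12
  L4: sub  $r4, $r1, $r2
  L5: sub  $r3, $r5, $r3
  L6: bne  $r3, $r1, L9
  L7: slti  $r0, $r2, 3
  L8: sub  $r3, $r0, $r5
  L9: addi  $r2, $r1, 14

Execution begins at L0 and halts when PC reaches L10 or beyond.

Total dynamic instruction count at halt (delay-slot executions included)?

9

PC=0  nor  $r5, $r4, $r4     | $r0=0 $r1=12 $r2=9 $r3=11 $r4=10 $r5=65525
PC=1  xor  $r2, $r4, $r2     | $r0=0 $r1=12 $r2=3 $r3=11 $r4=10 $r5=65525
PC=2  beq  $r4, $r0, L4      | $r0=0 $r1=12 $r2=3 $r3=11 $r4=10 $r5=65525  [not taken]
PC=3  slti  $r1, $r2, 12     | $r0=0 $r1=1 $r2=3 $r3=11 $r4=10 $r5=65525
PC=4  sub  $r4, $r1, $r2     | $r0=0 $r1=1 $r2=3 $r3=11 $r4=65534 $r5=65525
PC=5  sub  $r3, $r5, $r3     | $r0=0 $r1=1 $r2=3 $r3=65514 $r4=65534 $r5=65525
PC=6  bne  $r3, $r1, L9      | $r0=0 $r1=1 $r2=3 $r3=65514 $r4=65534 $r5=65525  [TAKEN]
PC=7  slti  $r0, $r2, 3      | $r0=0 $r1=1 $r2=3 $r3=65514 $r4=65534 $r5=65525
PC=9  addi  $r2, $r1, 14     | $r0=0 $r1=1 $r2=15 $r3=65514 $r4=65534 $r5=65525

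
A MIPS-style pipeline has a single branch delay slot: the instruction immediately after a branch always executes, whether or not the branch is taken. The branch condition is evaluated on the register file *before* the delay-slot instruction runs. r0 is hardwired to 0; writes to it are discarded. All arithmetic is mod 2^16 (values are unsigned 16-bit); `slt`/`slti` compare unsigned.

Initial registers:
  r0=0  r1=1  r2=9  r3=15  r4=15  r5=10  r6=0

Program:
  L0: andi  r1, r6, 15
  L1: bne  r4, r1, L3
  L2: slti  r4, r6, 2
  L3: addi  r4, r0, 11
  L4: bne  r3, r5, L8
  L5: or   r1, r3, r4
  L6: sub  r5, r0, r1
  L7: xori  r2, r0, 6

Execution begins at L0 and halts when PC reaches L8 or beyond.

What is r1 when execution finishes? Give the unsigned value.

15

[0] andi  r1, r6, 15  →  {r0:0, r1:0, r2:9, r3:15, r4:15, r5:10, r6:0}
[1] bne  r4, r1, L3  →  {r0:0, r1:0, r2:9, r3:15, r4:15, r5:10, r6:0}  ⟨branch taken⟩
[2] slti  r4, r6, 2  →  {r0:0, r1:0, r2:9, r3:15, r4:1, r5:10, r6:0}
[3] addi  r4, r0, 11  →  {r0:0, r1:0, r2:9, r3:15, r4:11, r5:10, r6:0}
[4] bne  r3, r5, L8  →  {r0:0, r1:0, r2:9, r3:15, r4:11, r5:10, r6:0}  ⟨branch taken⟩
[5] or   r1, r3, r4  →  {r0:0, r1:15, r2:9, r3:15, r4:11, r5:10, r6:0}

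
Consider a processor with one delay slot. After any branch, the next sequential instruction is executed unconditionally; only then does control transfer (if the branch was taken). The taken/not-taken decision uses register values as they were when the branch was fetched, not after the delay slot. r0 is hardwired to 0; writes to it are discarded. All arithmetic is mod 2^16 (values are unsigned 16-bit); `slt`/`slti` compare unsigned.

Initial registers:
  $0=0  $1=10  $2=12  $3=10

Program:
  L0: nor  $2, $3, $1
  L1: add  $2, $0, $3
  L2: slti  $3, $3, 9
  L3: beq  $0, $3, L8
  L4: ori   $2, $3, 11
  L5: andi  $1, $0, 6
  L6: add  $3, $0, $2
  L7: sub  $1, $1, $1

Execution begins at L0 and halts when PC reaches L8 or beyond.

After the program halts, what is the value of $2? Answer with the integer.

[0] nor  $2, $3, $1  →  {$0:0, $1:10, $2:65525, $3:10}
[1] add  $2, $0, $3  →  {$0:0, $1:10, $2:10, $3:10}
[2] slti  $3, $3, 9  →  {$0:0, $1:10, $2:10, $3:0}
[3] beq  $0, $3, L8  →  {$0:0, $1:10, $2:10, $3:0}  ⟨branch taken⟩
[4] ori   $2, $3, 11  →  {$0:0, $1:10, $2:11, $3:0}

11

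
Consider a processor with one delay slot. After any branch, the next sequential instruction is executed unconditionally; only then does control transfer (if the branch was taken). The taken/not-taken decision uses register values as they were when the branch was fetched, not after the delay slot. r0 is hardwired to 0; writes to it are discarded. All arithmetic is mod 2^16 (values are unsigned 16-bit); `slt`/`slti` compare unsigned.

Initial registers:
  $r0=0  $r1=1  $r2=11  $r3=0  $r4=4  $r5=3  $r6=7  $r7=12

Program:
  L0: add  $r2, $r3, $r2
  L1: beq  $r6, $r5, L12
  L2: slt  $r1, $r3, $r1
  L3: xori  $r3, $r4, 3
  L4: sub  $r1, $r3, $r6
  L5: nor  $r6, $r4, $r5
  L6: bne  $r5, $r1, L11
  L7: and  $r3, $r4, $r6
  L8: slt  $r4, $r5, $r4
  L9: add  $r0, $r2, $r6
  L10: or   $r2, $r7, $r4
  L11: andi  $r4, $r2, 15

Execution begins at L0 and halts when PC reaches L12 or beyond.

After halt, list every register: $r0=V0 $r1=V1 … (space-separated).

[0] add  $r2, $r3, $r2  →  {$r0:0, $r1:1, $r2:11, $r3:0, $r4:4, $r5:3, $r6:7, $r7:12}
[1] beq  $r6, $r5, L12  →  {$r0:0, $r1:1, $r2:11, $r3:0, $r4:4, $r5:3, $r6:7, $r7:12}  ⟨branch fallthrough⟩
[2] slt  $r1, $r3, $r1  →  {$r0:0, $r1:1, $r2:11, $r3:0, $r4:4, $r5:3, $r6:7, $r7:12}
[3] xori  $r3, $r4, 3  →  {$r0:0, $r1:1, $r2:11, $r3:7, $r4:4, $r5:3, $r6:7, $r7:12}
[4] sub  $r1, $r3, $r6  →  {$r0:0, $r1:0, $r2:11, $r3:7, $r4:4, $r5:3, $r6:7, $r7:12}
[5] nor  $r6, $r4, $r5  →  {$r0:0, $r1:0, $r2:11, $r3:7, $r4:4, $r5:3, $r6:65528, $r7:12}
[6] bne  $r5, $r1, L11  →  {$r0:0, $r1:0, $r2:11, $r3:7, $r4:4, $r5:3, $r6:65528, $r7:12}  ⟨branch taken⟩
[7] and  $r3, $r4, $r6  →  {$r0:0, $r1:0, $r2:11, $r3:0, $r4:4, $r5:3, $r6:65528, $r7:12}
[11] andi  $r4, $r2, 15  →  {$r0:0, $r1:0, $r2:11, $r3:0, $r4:11, $r5:3, $r6:65528, $r7:12}

$r0=0 $r1=0 $r2=11 $r3=0 $r4=11 $r5=3 $r6=65528 $r7=12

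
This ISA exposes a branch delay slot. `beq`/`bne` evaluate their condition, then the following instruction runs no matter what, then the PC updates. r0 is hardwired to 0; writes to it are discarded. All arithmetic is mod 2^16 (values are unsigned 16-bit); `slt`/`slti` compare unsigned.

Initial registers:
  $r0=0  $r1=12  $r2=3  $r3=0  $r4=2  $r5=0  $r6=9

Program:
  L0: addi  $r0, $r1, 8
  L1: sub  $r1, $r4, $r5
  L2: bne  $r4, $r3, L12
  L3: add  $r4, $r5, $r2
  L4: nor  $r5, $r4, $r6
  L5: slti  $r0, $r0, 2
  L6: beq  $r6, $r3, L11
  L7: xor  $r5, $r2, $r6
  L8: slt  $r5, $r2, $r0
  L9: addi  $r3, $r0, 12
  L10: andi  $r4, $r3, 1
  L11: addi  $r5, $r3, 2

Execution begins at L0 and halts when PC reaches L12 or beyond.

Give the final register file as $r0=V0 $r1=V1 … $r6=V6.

PC=0  addi  $r0, $r1, 8      | $r0=0 $r1=12 $r2=3 $r3=0 $r4=2 $r5=0 $r6=9
PC=1  sub  $r1, $r4, $r5     | $r0=0 $r1=2 $r2=3 $r3=0 $r4=2 $r5=0 $r6=9
PC=2  bne  $r4, $r3, L12     | $r0=0 $r1=2 $r2=3 $r3=0 $r4=2 $r5=0 $r6=9  [TAKEN]
PC=3  add  $r4, $r5, $r2     | $r0=0 $r1=2 $r2=3 $r3=0 $r4=3 $r5=0 $r6=9

$r0=0 $r1=2 $r2=3 $r3=0 $r4=3 $r5=0 $r6=9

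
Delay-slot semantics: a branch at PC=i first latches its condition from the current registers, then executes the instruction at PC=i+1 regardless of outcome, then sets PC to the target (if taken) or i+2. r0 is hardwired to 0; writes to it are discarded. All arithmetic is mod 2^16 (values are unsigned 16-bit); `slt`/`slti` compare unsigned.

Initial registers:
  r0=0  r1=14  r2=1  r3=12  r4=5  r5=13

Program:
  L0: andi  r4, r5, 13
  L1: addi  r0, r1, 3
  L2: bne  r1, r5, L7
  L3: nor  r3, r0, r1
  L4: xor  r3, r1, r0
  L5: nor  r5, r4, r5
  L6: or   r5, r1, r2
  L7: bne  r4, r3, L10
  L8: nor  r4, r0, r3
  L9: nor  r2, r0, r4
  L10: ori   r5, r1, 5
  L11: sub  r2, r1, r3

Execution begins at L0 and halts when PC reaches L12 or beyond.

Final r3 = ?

PC=0  andi  r4, r5, 13       | r0=0 r1=14 r2=1 r3=12 r4=13 r5=13
PC=1  addi  r0, r1, 3        | r0=0 r1=14 r2=1 r3=12 r4=13 r5=13
PC=2  bne  r1, r5, L7        | r0=0 r1=14 r2=1 r3=12 r4=13 r5=13  [TAKEN]
PC=3  nor  r3, r0, r1        | r0=0 r1=14 r2=1 r3=65521 r4=13 r5=13
PC=7  bne  r4, r3, L10       | r0=0 r1=14 r2=1 r3=65521 r4=13 r5=13  [TAKEN]
PC=8  nor  r4, r0, r3        | r0=0 r1=14 r2=1 r3=65521 r4=14 r5=13
PC=10 ori   r5, r1, 5        | r0=0 r1=14 r2=1 r3=65521 r4=14 r5=15
PC=11 sub  r2, r1, r3        | r0=0 r1=14 r2=29 r3=65521 r4=14 r5=15

65521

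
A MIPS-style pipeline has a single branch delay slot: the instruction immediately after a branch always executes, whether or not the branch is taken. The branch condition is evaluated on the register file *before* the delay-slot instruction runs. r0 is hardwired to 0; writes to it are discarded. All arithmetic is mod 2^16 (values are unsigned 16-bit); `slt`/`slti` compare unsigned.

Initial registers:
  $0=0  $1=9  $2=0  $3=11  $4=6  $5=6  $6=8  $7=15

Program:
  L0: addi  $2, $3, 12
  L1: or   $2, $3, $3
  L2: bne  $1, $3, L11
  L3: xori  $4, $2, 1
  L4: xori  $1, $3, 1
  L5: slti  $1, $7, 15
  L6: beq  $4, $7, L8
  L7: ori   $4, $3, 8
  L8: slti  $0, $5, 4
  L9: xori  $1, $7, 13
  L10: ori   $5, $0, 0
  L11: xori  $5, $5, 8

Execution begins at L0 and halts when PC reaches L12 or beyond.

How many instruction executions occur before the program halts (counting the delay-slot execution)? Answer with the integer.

[0] addi  $2, $3, 12  →  {$0:0, $1:9, $2:23, $3:11, $4:6, $5:6, $6:8, $7:15}
[1] or   $2, $3, $3  →  {$0:0, $1:9, $2:11, $3:11, $4:6, $5:6, $6:8, $7:15}
[2] bne  $1, $3, L11  →  {$0:0, $1:9, $2:11, $3:11, $4:6, $5:6, $6:8, $7:15}  ⟨branch taken⟩
[3] xori  $4, $2, 1  →  {$0:0, $1:9, $2:11, $3:11, $4:10, $5:6, $6:8, $7:15}
[11] xori  $5, $5, 8  →  {$0:0, $1:9, $2:11, $3:11, $4:10, $5:14, $6:8, $7:15}

5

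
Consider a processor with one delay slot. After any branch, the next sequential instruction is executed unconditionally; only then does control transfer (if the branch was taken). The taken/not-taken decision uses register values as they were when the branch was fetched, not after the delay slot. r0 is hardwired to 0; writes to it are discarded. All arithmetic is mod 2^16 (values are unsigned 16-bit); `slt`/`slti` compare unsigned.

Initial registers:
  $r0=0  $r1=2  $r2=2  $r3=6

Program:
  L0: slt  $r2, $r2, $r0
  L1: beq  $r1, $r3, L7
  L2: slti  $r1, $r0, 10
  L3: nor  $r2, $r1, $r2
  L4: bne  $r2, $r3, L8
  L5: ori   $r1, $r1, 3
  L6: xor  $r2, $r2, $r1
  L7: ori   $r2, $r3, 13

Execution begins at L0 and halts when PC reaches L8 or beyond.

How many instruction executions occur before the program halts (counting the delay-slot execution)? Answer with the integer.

6

PC=0  slt  $r2, $r2, $r0     | $r0=0 $r1=2 $r2=0 $r3=6
PC=1  beq  $r1, $r3, L7      | $r0=0 $r1=2 $r2=0 $r3=6  [not taken]
PC=2  slti  $r1, $r0, 10     | $r0=0 $r1=1 $r2=0 $r3=6
PC=3  nor  $r2, $r1, $r2     | $r0=0 $r1=1 $r2=65534 $r3=6
PC=4  bne  $r2, $r3, L8      | $r0=0 $r1=1 $r2=65534 $r3=6  [TAKEN]
PC=5  ori   $r1, $r1, 3      | $r0=0 $r1=3 $r2=65534 $r3=6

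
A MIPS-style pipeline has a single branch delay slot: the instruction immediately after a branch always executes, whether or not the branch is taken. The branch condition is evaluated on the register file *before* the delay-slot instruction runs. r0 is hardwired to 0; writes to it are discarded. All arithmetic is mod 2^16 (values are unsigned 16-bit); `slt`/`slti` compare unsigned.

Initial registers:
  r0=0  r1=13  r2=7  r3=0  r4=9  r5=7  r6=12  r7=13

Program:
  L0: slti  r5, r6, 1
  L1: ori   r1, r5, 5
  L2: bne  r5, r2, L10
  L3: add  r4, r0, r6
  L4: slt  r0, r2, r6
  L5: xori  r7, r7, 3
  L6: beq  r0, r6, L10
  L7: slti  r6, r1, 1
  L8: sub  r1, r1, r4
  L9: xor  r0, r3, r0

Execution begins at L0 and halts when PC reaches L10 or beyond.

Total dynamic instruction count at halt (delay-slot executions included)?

4

#0 slti  r5, r6, 1 ; 0/13/7/0/9/0/12/13
#1 ori   r1, r5, 5 ; 0/5/7/0/9/0/12/13
#2 bne  r5, r2, L10 ; 0/5/7/0/9/0/12/13 ; →target
#3 add  r4, r0, r6 ; 0/5/7/0/12/0/12/13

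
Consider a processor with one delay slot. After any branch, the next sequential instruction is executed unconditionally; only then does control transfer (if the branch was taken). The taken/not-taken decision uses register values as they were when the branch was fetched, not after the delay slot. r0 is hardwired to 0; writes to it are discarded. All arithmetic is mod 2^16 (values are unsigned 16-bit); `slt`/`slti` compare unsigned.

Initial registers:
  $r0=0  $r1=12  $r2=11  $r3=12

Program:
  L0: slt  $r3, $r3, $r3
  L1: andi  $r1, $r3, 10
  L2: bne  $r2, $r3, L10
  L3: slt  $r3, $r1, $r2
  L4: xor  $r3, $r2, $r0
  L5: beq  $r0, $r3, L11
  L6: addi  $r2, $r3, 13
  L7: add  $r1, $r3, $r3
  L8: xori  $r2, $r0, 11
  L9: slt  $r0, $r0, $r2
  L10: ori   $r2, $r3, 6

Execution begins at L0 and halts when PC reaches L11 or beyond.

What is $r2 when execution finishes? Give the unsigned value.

[0] slt  $r3, $r3, $r3  →  {$r0:0, $r1:12, $r2:11, $r3:0}
[1] andi  $r1, $r3, 10  →  {$r0:0, $r1:0, $r2:11, $r3:0}
[2] bne  $r2, $r3, L10  →  {$r0:0, $r1:0, $r2:11, $r3:0}  ⟨branch taken⟩
[3] slt  $r3, $r1, $r2  →  {$r0:0, $r1:0, $r2:11, $r3:1}
[10] ori   $r2, $r3, 6  →  {$r0:0, $r1:0, $r2:7, $r3:1}

7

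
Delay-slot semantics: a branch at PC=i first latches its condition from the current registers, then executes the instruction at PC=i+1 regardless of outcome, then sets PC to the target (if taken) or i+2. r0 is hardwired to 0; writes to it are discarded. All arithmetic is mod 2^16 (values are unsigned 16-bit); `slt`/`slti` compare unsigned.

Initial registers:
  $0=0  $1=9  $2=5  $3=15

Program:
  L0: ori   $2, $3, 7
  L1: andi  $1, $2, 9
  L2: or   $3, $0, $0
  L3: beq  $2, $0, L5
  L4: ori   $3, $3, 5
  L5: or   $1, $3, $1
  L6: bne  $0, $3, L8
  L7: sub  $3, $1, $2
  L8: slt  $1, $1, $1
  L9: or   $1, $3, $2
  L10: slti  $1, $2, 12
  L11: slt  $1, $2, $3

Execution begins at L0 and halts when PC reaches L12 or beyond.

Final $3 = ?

#0 ori   $2, $3, 7 ; 0/9/15/15
#1 andi  $1, $2, 9 ; 0/9/15/15
#2 or   $3, $0, $0 ; 0/9/15/0
#3 beq  $2, $0, L5 ; 0/9/15/0 ; →fallthru
#4 ori   $3, $3, 5 ; 0/9/15/5
#5 or   $1, $3, $1 ; 0/13/15/5
#6 bne  $0, $3, L8 ; 0/13/15/5 ; →target
#7 sub  $3, $1, $2 ; 0/13/15/65534
#8 slt  $1, $1, $1 ; 0/0/15/65534
#9 or   $1, $3, $2 ; 0/65535/15/65534
#10 slti  $1, $2, 12 ; 0/0/15/65534
#11 slt  $1, $2, $3 ; 0/1/15/65534

65534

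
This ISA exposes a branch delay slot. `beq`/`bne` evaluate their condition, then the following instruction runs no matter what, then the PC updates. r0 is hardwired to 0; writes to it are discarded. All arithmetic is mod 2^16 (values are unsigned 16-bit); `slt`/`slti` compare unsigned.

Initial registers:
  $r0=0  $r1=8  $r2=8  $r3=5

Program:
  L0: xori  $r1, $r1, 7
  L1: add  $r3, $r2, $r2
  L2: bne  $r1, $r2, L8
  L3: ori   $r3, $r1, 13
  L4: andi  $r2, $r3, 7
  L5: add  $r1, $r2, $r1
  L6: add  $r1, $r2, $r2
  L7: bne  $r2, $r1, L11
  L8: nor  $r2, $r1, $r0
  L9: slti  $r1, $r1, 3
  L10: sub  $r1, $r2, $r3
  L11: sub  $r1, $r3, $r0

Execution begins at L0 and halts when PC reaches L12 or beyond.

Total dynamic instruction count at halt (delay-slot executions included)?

8

[0] xori  $r1, $r1, 7  →  {$r0:0, $r1:15, $r2:8, $r3:5}
[1] add  $r3, $r2, $r2  →  {$r0:0, $r1:15, $r2:8, $r3:16}
[2] bne  $r1, $r2, L8  →  {$r0:0, $r1:15, $r2:8, $r3:16}  ⟨branch taken⟩
[3] ori   $r3, $r1, 13  →  {$r0:0, $r1:15, $r2:8, $r3:15}
[8] nor  $r2, $r1, $r0  →  {$r0:0, $r1:15, $r2:65520, $r3:15}
[9] slti  $r1, $r1, 3  →  {$r0:0, $r1:0, $r2:65520, $r3:15}
[10] sub  $r1, $r2, $r3  →  {$r0:0, $r1:65505, $r2:65520, $r3:15}
[11] sub  $r1, $r3, $r0  →  {$r0:0, $r1:15, $r2:65520, $r3:15}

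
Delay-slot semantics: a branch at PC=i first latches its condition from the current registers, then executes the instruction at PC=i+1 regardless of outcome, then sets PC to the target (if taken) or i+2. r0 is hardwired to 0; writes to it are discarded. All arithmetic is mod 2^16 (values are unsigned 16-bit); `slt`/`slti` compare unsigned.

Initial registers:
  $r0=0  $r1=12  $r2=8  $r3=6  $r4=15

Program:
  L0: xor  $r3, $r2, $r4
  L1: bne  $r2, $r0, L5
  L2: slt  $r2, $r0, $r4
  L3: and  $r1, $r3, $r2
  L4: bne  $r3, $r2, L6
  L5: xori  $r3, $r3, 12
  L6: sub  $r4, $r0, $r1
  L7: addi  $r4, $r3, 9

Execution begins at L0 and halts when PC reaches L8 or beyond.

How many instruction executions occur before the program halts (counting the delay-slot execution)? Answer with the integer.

  step pc=0: xor  $r3, $r2, $r4  regs=(0,12,8,7,15)
  step pc=1: bne  $r2, $r0, L5  cond=T  regs=(0,12,8,7,15)
  step pc=2: slt  $r2, $r0, $r4  regs=(0,12,1,7,15)
  step pc=5: xori  $r3, $r3, 12  regs=(0,12,1,11,15)
  step pc=6: sub  $r4, $r0, $r1  regs=(0,12,1,11,65524)
  step pc=7: addi  $r4, $r3, 9  regs=(0,12,1,11,20)

6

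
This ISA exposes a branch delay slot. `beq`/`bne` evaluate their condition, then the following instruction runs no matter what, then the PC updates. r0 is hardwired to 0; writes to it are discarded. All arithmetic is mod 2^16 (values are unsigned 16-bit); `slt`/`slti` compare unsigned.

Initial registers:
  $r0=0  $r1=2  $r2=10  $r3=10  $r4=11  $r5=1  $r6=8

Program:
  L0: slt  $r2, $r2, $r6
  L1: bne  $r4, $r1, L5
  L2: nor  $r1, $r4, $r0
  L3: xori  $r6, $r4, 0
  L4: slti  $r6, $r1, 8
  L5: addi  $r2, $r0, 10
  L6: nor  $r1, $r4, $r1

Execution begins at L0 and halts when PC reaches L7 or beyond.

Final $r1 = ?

#0 slt  $r2, $r2, $r6 ; 0/2/0/10/11/1/8
#1 bne  $r4, $r1, L5 ; 0/2/0/10/11/1/8 ; →target
#2 nor  $r1, $r4, $r0 ; 0/65524/0/10/11/1/8
#5 addi  $r2, $r0, 10 ; 0/65524/10/10/11/1/8
#6 nor  $r1, $r4, $r1 ; 0/0/10/10/11/1/8

0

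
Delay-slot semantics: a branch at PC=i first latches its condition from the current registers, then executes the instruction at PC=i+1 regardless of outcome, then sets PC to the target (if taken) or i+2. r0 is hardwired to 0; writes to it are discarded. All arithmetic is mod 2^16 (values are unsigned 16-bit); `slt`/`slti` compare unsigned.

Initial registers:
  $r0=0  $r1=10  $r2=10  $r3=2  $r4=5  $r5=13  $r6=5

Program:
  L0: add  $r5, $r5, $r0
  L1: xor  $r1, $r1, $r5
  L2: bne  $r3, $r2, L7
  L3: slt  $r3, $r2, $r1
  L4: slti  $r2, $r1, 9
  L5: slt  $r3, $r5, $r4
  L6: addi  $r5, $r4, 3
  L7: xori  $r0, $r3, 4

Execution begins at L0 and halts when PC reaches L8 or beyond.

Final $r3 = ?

  step pc=0: add  $r5, $r5, $r0  regs=(0,10,10,2,5,13,5)
  step pc=1: xor  $r1, $r1, $r5  regs=(0,7,10,2,5,13,5)
  step pc=2: bne  $r3, $r2, L7  cond=T  regs=(0,7,10,2,5,13,5)
  step pc=3: slt  $r3, $r2, $r1  regs=(0,7,10,0,5,13,5)
  step pc=7: xori  $r0, $r3, 4  regs=(0,7,10,0,5,13,5)

0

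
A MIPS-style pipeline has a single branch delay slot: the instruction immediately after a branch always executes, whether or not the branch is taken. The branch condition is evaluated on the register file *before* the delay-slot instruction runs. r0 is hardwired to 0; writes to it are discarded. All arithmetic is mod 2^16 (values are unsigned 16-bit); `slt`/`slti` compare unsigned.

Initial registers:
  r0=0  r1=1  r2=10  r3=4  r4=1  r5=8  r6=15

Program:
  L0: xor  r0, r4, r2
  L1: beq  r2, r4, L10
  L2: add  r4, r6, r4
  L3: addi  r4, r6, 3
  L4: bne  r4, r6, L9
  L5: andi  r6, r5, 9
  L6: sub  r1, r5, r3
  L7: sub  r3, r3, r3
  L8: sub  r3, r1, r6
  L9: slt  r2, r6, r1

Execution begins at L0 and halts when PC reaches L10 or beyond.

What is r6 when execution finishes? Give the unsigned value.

8

PC=0  xor  r0, r4, r2        | r0=0 r1=1 r2=10 r3=4 r4=1 r5=8 r6=15
PC=1  beq  r2, r4, L10       | r0=0 r1=1 r2=10 r3=4 r4=1 r5=8 r6=15  [not taken]
PC=2  add  r4, r6, r4        | r0=0 r1=1 r2=10 r3=4 r4=16 r5=8 r6=15
PC=3  addi  r4, r6, 3        | r0=0 r1=1 r2=10 r3=4 r4=18 r5=8 r6=15
PC=4  bne  r4, r6, L9        | r0=0 r1=1 r2=10 r3=4 r4=18 r5=8 r6=15  [TAKEN]
PC=5  andi  r6, r5, 9        | r0=0 r1=1 r2=10 r3=4 r4=18 r5=8 r6=8
PC=9  slt  r2, r6, r1        | r0=0 r1=1 r2=0 r3=4 r4=18 r5=8 r6=8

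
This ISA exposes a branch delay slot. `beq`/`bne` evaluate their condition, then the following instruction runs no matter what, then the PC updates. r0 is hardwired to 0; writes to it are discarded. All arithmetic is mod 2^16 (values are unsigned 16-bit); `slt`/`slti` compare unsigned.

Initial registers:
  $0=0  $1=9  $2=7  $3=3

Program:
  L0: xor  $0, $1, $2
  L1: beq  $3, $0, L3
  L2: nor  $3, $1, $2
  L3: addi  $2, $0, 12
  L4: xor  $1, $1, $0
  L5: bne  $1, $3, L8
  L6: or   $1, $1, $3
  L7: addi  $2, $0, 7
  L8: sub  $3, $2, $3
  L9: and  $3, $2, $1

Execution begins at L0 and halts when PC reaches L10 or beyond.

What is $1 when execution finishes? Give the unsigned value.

[0] xor  $0, $1, $2  →  {$0:0, $1:9, $2:7, $3:3}
[1] beq  $3, $0, L3  →  {$0:0, $1:9, $2:7, $3:3}  ⟨branch fallthrough⟩
[2] nor  $3, $1, $2  →  {$0:0, $1:9, $2:7, $3:65520}
[3] addi  $2, $0, 12  →  {$0:0, $1:9, $2:12, $3:65520}
[4] xor  $1, $1, $0  →  {$0:0, $1:9, $2:12, $3:65520}
[5] bne  $1, $3, L8  →  {$0:0, $1:9, $2:12, $3:65520}  ⟨branch taken⟩
[6] or   $1, $1, $3  →  {$0:0, $1:65529, $2:12, $3:65520}
[8] sub  $3, $2, $3  →  {$0:0, $1:65529, $2:12, $3:28}
[9] and  $3, $2, $1  →  {$0:0, $1:65529, $2:12, $3:8}

65529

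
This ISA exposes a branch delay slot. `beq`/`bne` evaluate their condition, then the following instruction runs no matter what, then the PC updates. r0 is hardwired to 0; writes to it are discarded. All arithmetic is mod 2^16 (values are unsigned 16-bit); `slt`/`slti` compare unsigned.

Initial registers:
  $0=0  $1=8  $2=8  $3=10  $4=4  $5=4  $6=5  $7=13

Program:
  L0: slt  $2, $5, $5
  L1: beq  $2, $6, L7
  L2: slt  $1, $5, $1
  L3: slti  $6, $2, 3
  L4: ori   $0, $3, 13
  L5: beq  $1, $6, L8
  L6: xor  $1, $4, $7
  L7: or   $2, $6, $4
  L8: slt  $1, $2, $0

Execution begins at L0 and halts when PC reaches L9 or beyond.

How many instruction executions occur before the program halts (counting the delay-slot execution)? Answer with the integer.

#0 slt  $2, $5, $5 ; 0/8/0/10/4/4/5/13
#1 beq  $2, $6, L7 ; 0/8/0/10/4/4/5/13 ; →fallthru
#2 slt  $1, $5, $1 ; 0/1/0/10/4/4/5/13
#3 slti  $6, $2, 3 ; 0/1/0/10/4/4/1/13
#4 ori   $0, $3, 13 ; 0/1/0/10/4/4/1/13
#5 beq  $1, $6, L8 ; 0/1/0/10/4/4/1/13 ; →target
#6 xor  $1, $4, $7 ; 0/9/0/10/4/4/1/13
#8 slt  $1, $2, $0 ; 0/0/0/10/4/4/1/13

8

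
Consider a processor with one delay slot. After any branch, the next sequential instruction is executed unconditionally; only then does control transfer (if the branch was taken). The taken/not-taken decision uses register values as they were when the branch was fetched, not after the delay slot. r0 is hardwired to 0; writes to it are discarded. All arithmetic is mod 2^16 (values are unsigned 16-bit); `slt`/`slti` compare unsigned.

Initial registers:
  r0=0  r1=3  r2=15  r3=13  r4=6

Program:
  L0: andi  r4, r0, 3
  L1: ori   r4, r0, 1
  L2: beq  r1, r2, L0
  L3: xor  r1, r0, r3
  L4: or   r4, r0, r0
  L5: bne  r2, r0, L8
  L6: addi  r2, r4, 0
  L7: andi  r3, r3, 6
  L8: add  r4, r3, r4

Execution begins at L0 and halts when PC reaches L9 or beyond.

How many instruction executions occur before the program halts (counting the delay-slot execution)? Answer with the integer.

8

[0] andi  r4, r0, 3  →  {r0:0, r1:3, r2:15, r3:13, r4:0}
[1] ori   r4, r0, 1  →  {r0:0, r1:3, r2:15, r3:13, r4:1}
[2] beq  r1, r2, L0  →  {r0:0, r1:3, r2:15, r3:13, r4:1}  ⟨branch fallthrough⟩
[3] xor  r1, r0, r3  →  {r0:0, r1:13, r2:15, r3:13, r4:1}
[4] or   r4, r0, r0  →  {r0:0, r1:13, r2:15, r3:13, r4:0}
[5] bne  r2, r0, L8  →  {r0:0, r1:13, r2:15, r3:13, r4:0}  ⟨branch taken⟩
[6] addi  r2, r4, 0  →  {r0:0, r1:13, r2:0, r3:13, r4:0}
[8] add  r4, r3, r4  →  {r0:0, r1:13, r2:0, r3:13, r4:13}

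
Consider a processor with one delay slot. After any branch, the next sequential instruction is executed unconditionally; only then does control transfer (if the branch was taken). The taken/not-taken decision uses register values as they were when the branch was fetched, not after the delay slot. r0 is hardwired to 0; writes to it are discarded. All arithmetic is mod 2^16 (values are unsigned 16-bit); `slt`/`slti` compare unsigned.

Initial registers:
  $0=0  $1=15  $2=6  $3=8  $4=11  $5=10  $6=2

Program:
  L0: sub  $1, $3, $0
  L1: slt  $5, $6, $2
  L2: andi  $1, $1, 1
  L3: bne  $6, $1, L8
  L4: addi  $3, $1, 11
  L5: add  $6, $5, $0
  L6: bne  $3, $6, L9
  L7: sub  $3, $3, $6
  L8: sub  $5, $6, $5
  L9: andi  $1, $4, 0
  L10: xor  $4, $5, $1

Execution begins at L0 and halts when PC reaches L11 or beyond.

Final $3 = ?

11

  step pc=0: sub  $1, $3, $0  regs=(0,8,6,8,11,10,2)
  step pc=1: slt  $5, $6, $2  regs=(0,8,6,8,11,1,2)
  step pc=2: andi  $1, $1, 1  regs=(0,0,6,8,11,1,2)
  step pc=3: bne  $6, $1, L8  cond=T  regs=(0,0,6,8,11,1,2)
  step pc=4: addi  $3, $1, 11  regs=(0,0,6,11,11,1,2)
  step pc=8: sub  $5, $6, $5  regs=(0,0,6,11,11,1,2)
  step pc=9: andi  $1, $4, 0  regs=(0,0,6,11,11,1,2)
  step pc=10: xor  $4, $5, $1  regs=(0,0,6,11,1,1,2)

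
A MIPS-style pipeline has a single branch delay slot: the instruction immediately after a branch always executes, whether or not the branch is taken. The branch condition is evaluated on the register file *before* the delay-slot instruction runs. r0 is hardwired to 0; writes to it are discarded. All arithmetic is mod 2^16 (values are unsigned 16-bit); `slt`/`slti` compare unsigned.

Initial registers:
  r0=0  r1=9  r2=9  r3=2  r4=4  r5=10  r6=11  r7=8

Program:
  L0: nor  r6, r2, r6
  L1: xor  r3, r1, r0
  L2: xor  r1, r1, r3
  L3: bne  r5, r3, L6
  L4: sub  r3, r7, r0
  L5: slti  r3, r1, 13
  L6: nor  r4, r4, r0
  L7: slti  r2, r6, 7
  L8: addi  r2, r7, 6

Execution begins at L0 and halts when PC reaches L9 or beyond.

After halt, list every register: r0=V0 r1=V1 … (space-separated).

#0 nor  r6, r2, r6 ; 0/9/9/2/4/10/65524/8
#1 xor  r3, r1, r0 ; 0/9/9/9/4/10/65524/8
#2 xor  r1, r1, r3 ; 0/0/9/9/4/10/65524/8
#3 bne  r5, r3, L6 ; 0/0/9/9/4/10/65524/8 ; →target
#4 sub  r3, r7, r0 ; 0/0/9/8/4/10/65524/8
#6 nor  r4, r4, r0 ; 0/0/9/8/65531/10/65524/8
#7 slti  r2, r6, 7 ; 0/0/0/8/65531/10/65524/8
#8 addi  r2, r7, 6 ; 0/0/14/8/65531/10/65524/8

r0=0 r1=0 r2=14 r3=8 r4=65531 r5=10 r6=65524 r7=8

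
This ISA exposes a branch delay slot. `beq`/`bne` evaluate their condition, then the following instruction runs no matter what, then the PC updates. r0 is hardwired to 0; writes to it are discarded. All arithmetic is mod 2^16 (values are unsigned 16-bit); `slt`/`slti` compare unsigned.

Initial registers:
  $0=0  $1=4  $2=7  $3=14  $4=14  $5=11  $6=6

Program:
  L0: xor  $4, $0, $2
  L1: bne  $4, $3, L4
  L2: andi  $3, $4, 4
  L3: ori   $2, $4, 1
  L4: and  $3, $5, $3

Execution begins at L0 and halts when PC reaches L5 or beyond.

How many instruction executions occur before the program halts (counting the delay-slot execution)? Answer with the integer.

  step pc=0: xor  $4, $0, $2  regs=(0,4,7,14,7,11,6)
  step pc=1: bne  $4, $3, L4  cond=T  regs=(0,4,7,14,7,11,6)
  step pc=2: andi  $3, $4, 4  regs=(0,4,7,4,7,11,6)
  step pc=4: and  $3, $5, $3  regs=(0,4,7,0,7,11,6)

4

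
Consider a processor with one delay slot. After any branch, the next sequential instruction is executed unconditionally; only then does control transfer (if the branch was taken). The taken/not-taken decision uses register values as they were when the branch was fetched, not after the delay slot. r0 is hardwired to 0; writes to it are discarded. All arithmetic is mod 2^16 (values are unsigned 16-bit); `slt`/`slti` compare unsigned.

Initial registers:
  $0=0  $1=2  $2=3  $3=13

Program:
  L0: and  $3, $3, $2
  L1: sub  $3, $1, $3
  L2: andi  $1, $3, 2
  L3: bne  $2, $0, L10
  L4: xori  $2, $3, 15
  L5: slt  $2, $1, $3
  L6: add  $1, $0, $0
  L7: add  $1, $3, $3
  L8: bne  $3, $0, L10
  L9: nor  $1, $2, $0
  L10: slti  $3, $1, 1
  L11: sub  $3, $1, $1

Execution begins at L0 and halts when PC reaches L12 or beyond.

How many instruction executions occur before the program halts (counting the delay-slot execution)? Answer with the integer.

#0 and  $3, $3, $2 ; 0/2/3/1
#1 sub  $3, $1, $3 ; 0/2/3/1
#2 andi  $1, $3, 2 ; 0/0/3/1
#3 bne  $2, $0, L10 ; 0/0/3/1 ; →target
#4 xori  $2, $3, 15 ; 0/0/14/1
#10 slti  $3, $1, 1 ; 0/0/14/1
#11 sub  $3, $1, $1 ; 0/0/14/0

7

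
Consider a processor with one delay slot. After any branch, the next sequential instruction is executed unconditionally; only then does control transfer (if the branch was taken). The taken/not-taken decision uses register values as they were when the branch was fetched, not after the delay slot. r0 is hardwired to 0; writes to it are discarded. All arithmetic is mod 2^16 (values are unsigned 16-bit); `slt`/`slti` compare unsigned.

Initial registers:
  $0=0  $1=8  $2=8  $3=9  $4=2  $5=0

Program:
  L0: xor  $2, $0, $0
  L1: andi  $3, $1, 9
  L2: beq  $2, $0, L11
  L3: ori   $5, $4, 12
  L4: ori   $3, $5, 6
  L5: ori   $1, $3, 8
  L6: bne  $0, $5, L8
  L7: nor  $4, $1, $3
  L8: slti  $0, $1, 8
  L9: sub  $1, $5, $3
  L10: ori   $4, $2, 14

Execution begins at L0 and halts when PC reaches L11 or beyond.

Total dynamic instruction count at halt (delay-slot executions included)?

4

[0] xor  $2, $0, $0  →  {$0:0, $1:8, $2:0, $3:9, $4:2, $5:0}
[1] andi  $3, $1, 9  →  {$0:0, $1:8, $2:0, $3:8, $4:2, $5:0}
[2] beq  $2, $0, L11  →  {$0:0, $1:8, $2:0, $3:8, $4:2, $5:0}  ⟨branch taken⟩
[3] ori   $5, $4, 12  →  {$0:0, $1:8, $2:0, $3:8, $4:2, $5:14}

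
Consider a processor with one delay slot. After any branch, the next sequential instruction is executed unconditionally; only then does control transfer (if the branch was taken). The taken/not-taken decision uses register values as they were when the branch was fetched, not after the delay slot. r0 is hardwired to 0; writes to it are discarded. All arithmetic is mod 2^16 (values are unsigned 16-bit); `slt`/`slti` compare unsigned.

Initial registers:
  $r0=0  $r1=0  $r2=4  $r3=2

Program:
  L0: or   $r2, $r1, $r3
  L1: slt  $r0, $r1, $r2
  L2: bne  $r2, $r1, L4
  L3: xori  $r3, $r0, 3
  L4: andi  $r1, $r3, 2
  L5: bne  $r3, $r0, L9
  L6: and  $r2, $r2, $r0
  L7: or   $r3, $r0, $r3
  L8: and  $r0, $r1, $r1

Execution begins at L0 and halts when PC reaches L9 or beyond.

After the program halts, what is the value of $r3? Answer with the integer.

3

  step pc=0: or   $r2, $r1, $r3  regs=(0,0,2,2)
  step pc=1: slt  $r0, $r1, $r2  regs=(0,0,2,2)
  step pc=2: bne  $r2, $r1, L4  cond=T  regs=(0,0,2,2)
  step pc=3: xori  $r3, $r0, 3  regs=(0,0,2,3)
  step pc=4: andi  $r1, $r3, 2  regs=(0,2,2,3)
  step pc=5: bne  $r3, $r0, L9  cond=T  regs=(0,2,2,3)
  step pc=6: and  $r2, $r2, $r0  regs=(0,2,0,3)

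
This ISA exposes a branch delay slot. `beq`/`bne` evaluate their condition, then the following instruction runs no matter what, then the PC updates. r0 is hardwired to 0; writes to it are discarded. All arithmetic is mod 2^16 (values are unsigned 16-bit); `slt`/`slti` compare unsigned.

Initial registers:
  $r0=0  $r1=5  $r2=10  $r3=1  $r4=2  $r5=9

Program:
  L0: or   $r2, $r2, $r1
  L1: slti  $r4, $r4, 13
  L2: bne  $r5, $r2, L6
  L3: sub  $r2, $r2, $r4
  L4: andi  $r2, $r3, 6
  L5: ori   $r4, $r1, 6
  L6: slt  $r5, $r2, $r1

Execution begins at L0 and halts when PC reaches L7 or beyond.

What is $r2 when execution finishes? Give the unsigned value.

14

  step pc=0: or   $r2, $r2, $r1  regs=(0,5,15,1,2,9)
  step pc=1: slti  $r4, $r4, 13  regs=(0,5,15,1,1,9)
  step pc=2: bne  $r5, $r2, L6  cond=T  regs=(0,5,15,1,1,9)
  step pc=3: sub  $r2, $r2, $r4  regs=(0,5,14,1,1,9)
  step pc=6: slt  $r5, $r2, $r1  regs=(0,5,14,1,1,0)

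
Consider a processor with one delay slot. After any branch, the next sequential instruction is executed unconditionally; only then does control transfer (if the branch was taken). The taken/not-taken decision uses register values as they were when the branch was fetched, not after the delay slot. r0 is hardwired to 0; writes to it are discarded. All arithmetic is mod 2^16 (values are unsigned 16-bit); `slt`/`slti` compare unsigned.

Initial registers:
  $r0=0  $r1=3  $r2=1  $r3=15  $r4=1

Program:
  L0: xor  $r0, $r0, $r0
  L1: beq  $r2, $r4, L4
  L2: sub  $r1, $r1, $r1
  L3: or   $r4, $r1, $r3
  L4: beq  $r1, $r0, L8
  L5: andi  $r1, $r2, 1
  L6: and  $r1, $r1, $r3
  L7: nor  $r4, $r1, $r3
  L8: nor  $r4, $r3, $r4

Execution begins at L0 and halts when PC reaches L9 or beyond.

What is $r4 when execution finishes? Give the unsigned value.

  step pc=0: xor  $r0, $r0, $r0  regs=(0,3,1,15,1)
  step pc=1: beq  $r2, $r4, L4  cond=T  regs=(0,3,1,15,1)
  step pc=2: sub  $r1, $r1, $r1  regs=(0,0,1,15,1)
  step pc=4: beq  $r1, $r0, L8  cond=T  regs=(0,0,1,15,1)
  step pc=5: andi  $r1, $r2, 1  regs=(0,1,1,15,1)
  step pc=8: nor  $r4, $r3, $r4  regs=(0,1,1,15,65520)

65520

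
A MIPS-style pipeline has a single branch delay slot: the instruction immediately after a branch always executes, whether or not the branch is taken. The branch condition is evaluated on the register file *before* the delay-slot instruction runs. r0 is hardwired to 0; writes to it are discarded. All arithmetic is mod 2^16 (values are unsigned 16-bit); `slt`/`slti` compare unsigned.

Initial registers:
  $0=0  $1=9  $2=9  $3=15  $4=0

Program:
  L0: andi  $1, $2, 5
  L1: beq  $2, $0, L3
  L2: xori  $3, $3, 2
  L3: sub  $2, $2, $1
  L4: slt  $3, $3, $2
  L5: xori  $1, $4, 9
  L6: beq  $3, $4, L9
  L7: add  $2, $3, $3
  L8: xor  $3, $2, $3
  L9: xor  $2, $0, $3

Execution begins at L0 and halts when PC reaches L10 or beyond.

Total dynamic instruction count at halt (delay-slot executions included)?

PC=0  andi  $1, $2, 5        | $0=0 $1=1 $2=9 $3=15 $4=0
PC=1  beq  $2, $0, L3        | $0=0 $1=1 $2=9 $3=15 $4=0  [not taken]
PC=2  xori  $3, $3, 2        | $0=0 $1=1 $2=9 $3=13 $4=0
PC=3  sub  $2, $2, $1        | $0=0 $1=1 $2=8 $3=13 $4=0
PC=4  slt  $3, $3, $2        | $0=0 $1=1 $2=8 $3=0 $4=0
PC=5  xori  $1, $4, 9        | $0=0 $1=9 $2=8 $3=0 $4=0
PC=6  beq  $3, $4, L9        | $0=0 $1=9 $2=8 $3=0 $4=0  [TAKEN]
PC=7  add  $2, $3, $3        | $0=0 $1=9 $2=0 $3=0 $4=0
PC=9  xor  $2, $0, $3        | $0=0 $1=9 $2=0 $3=0 $4=0

9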